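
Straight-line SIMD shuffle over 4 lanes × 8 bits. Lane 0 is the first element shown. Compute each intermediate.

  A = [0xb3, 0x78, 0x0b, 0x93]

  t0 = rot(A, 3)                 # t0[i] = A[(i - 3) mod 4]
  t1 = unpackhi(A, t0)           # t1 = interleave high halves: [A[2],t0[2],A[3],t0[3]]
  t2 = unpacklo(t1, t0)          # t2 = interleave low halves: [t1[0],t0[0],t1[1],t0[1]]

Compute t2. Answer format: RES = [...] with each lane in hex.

→ t0 |78|0b|93|b3|
→ t1 |0b|93|93|b3|
→ t2 |0b|78|93|0b|

RES = [0x0b, 0x78, 0x93, 0x0b]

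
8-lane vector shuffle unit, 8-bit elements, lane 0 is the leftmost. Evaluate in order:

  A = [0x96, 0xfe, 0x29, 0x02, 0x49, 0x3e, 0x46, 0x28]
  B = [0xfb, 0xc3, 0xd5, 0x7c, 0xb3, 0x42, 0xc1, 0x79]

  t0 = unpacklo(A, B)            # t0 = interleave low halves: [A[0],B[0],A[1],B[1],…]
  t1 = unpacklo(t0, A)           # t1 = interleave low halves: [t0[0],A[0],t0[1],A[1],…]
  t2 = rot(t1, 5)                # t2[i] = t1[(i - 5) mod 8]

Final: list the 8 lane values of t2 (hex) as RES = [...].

→ t0 |96|fb|fe|c3|29|d5|02|7c|
→ t1 |96|96|fb|fe|fe|29|c3|02|
→ t2 |fe|fe|29|c3|02|96|96|fb|

RES = [0xfe, 0xfe, 0x29, 0xc3, 0x02, 0x96, 0x96, 0xfb]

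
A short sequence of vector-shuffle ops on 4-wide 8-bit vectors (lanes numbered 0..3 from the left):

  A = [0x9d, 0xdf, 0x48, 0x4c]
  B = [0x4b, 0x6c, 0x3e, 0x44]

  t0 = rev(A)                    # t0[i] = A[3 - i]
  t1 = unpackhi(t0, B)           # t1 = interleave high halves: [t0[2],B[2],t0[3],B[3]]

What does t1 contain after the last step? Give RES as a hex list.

→ t0 |4c|48|df|9d|
→ t1 |df|3e|9d|44|

RES = [0xdf, 0x3e, 0x9d, 0x44]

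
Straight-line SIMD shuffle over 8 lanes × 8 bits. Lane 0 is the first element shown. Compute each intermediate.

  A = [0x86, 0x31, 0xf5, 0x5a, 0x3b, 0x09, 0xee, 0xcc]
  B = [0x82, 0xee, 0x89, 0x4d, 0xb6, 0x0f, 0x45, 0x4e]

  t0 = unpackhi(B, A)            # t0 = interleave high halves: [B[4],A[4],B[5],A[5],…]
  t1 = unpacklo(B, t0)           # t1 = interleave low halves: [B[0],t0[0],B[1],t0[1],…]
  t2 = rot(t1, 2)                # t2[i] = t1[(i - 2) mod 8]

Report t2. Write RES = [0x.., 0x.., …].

→ t0 |b6|3b|0f|09|45|ee|4e|cc|
→ t1 |82|b6|ee|3b|89|0f|4d|09|
→ t2 |4d|09|82|b6|ee|3b|89|0f|

RES = [ 0x4d  0x09  0x82  0xb6  0xee  0x3b  0x89  0x0f ]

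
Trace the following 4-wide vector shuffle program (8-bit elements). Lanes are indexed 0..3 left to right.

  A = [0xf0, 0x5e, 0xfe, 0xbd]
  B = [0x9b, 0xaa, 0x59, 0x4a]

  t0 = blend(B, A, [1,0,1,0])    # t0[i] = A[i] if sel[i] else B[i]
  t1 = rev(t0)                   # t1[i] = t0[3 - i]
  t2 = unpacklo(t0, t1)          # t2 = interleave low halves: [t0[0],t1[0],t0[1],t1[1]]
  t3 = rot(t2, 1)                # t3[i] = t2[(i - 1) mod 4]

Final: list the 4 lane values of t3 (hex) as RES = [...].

  t0: f0 aa fe 4a
  t1: 4a fe aa f0
  t2: f0 4a aa fe
  t3: fe f0 4a aa

RES = [0xfe, 0xf0, 0x4a, 0xaa]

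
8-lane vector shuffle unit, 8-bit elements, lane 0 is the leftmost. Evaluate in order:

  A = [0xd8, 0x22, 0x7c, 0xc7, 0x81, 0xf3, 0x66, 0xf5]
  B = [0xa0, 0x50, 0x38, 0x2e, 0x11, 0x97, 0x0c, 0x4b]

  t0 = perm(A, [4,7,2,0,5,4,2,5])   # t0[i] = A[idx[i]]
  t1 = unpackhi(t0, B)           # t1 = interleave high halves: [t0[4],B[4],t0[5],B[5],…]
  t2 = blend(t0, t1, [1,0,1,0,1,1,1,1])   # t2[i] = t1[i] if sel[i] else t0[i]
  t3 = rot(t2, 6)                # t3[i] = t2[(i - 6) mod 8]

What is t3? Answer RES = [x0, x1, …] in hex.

RES = [0x81, 0xd8, 0x7c, 0x0c, 0xf3, 0x4b, 0xf3, 0xf5]

t0 = [0x81, 0xf5, 0x7c, 0xd8, 0xf3, 0x81, 0x7c, 0xf3]
t1 = [0xf3, 0x11, 0x81, 0x97, 0x7c, 0x0c, 0xf3, 0x4b]
t2 = [0xf3, 0xf5, 0x81, 0xd8, 0x7c, 0x0c, 0xf3, 0x4b]
t3 = [0x81, 0xd8, 0x7c, 0x0c, 0xf3, 0x4b, 0xf3, 0xf5]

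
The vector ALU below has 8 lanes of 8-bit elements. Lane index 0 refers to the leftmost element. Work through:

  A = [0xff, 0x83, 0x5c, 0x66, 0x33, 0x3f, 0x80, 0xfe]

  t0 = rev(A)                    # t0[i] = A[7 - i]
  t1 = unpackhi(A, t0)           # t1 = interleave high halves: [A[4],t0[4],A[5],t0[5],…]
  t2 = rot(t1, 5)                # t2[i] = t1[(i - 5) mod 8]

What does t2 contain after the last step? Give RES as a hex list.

RES = [ 0x5c  0x80  0x83  0xfe  0xff  0x33  0x66  0x3f ]

  t0: fe 80 3f 33 66 5c 83 ff
  t1: 33 66 3f 5c 80 83 fe ff
  t2: 5c 80 83 fe ff 33 66 3f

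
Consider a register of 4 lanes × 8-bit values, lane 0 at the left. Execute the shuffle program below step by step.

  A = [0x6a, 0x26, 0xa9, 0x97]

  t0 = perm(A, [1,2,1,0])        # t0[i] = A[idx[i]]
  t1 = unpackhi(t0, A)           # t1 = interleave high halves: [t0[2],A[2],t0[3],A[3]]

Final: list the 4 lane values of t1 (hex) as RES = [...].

t0 = [0x26, 0xa9, 0x26, 0x6a]
t1 = [0x26, 0xa9, 0x6a, 0x97]

RES = [ 0x26  0xa9  0x6a  0x97 ]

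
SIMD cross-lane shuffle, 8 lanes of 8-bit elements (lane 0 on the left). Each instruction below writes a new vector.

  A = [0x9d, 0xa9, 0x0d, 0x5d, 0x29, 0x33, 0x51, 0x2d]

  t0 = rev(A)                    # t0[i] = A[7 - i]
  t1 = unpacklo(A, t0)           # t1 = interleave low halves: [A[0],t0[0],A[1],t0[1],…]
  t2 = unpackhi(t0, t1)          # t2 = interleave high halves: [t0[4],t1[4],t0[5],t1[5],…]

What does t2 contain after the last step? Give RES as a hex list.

RES = [0x5d, 0x0d, 0x0d, 0x33, 0xa9, 0x5d, 0x9d, 0x29]

t0 = [0x2d, 0x51, 0x33, 0x29, 0x5d, 0x0d, 0xa9, 0x9d]
t1 = [0x9d, 0x2d, 0xa9, 0x51, 0x0d, 0x33, 0x5d, 0x29]
t2 = [0x5d, 0x0d, 0x0d, 0x33, 0xa9, 0x5d, 0x9d, 0x29]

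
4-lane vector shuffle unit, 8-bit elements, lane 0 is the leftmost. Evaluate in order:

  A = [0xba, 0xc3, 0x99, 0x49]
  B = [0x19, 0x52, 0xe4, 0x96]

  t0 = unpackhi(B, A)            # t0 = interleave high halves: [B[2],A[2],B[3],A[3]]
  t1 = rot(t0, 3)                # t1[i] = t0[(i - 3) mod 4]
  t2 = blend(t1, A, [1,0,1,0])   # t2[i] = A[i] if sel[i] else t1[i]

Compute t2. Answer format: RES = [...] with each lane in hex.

→ t0 |e4|99|96|49|
→ t1 |99|96|49|e4|
→ t2 |ba|96|99|e4|

RES = [ 0xba  0x96  0x99  0xe4 ]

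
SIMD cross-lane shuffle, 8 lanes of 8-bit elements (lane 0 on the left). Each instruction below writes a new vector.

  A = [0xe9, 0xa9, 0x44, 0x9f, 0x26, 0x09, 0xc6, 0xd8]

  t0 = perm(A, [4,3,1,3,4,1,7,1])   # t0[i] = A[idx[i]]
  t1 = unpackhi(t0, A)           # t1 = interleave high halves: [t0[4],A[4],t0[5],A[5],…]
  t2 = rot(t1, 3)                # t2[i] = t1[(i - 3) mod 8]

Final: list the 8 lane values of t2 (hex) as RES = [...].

RES = [0xc6, 0xa9, 0xd8, 0x26, 0x26, 0xa9, 0x09, 0xd8]

  t0: 26 9f a9 9f 26 a9 d8 a9
  t1: 26 26 a9 09 d8 c6 a9 d8
  t2: c6 a9 d8 26 26 a9 09 d8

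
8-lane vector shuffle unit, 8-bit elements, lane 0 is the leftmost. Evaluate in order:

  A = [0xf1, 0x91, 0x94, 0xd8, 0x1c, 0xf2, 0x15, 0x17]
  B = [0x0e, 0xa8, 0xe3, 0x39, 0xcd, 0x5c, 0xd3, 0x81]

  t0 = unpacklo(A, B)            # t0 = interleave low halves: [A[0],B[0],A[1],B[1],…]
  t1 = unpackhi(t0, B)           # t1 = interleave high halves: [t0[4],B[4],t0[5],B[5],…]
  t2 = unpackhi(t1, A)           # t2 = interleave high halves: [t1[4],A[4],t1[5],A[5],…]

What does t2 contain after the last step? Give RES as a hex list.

t0 = [0xf1, 0x0e, 0x91, 0xa8, 0x94, 0xe3, 0xd8, 0x39]
t1 = [0x94, 0xcd, 0xe3, 0x5c, 0xd8, 0xd3, 0x39, 0x81]
t2 = [0xd8, 0x1c, 0xd3, 0xf2, 0x39, 0x15, 0x81, 0x17]

RES = [ 0xd8  0x1c  0xd3  0xf2  0x39  0x15  0x81  0x17 ]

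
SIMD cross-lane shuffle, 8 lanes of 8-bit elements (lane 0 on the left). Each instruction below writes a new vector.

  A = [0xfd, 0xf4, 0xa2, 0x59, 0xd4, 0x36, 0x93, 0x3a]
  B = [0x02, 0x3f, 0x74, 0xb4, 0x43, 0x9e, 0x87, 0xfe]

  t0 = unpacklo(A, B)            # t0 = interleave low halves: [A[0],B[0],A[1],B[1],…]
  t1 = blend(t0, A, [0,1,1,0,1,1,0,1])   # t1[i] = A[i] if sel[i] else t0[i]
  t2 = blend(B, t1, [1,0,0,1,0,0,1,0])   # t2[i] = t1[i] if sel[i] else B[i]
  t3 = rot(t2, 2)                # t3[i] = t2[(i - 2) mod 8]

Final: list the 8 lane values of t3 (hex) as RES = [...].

→ t0 |fd|02|f4|3f|a2|74|59|b4|
→ t1 |fd|f4|a2|3f|d4|36|59|3a|
→ t2 |fd|3f|74|3f|43|9e|59|fe|
→ t3 |59|fe|fd|3f|74|3f|43|9e|

RES = [0x59, 0xfe, 0xfd, 0x3f, 0x74, 0x3f, 0x43, 0x9e]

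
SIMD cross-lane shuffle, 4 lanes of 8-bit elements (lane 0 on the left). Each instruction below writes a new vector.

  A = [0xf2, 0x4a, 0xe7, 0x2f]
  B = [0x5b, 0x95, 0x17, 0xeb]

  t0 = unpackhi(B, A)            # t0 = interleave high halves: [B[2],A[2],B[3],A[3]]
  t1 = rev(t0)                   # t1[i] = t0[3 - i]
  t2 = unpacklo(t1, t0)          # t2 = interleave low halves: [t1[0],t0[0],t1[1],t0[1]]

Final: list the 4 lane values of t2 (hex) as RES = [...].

→ t0 |17|e7|eb|2f|
→ t1 |2f|eb|e7|17|
→ t2 |2f|17|eb|e7|

RES = [ 0x2f  0x17  0xeb  0xe7 ]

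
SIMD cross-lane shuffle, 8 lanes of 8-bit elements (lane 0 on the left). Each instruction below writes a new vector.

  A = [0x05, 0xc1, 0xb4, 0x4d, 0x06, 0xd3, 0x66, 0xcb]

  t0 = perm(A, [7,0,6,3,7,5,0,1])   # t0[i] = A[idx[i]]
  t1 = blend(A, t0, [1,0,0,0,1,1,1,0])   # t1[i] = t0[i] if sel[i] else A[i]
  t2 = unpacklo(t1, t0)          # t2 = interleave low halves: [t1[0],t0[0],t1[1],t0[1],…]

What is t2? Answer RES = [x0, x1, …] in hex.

RES = [ 0xcb  0xcb  0xc1  0x05  0xb4  0x66  0x4d  0x4d ]

  t0: cb 05 66 4d cb d3 05 c1
  t1: cb c1 b4 4d cb d3 05 cb
  t2: cb cb c1 05 b4 66 4d 4d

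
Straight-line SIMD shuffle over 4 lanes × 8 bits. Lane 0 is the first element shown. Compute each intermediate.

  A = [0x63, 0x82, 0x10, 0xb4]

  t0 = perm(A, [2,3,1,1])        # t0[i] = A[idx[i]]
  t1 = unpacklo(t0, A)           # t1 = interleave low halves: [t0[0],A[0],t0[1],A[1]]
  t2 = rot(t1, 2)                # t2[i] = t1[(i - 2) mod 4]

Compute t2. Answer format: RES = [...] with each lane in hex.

→ t0 |10|b4|82|82|
→ t1 |10|63|b4|82|
→ t2 |b4|82|10|63|

RES = [ 0xb4  0x82  0x10  0x63 ]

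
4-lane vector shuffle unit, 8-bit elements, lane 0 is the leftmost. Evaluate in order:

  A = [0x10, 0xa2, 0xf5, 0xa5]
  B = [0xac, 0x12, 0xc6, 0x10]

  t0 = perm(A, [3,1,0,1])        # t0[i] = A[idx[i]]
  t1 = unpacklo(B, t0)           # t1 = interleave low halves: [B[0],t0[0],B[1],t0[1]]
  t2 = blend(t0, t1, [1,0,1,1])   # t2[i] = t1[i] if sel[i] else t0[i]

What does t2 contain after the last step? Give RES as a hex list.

RES = [0xac, 0xa2, 0x12, 0xa2]

→ t0 |a5|a2|10|a2|
→ t1 |ac|a5|12|a2|
→ t2 |ac|a2|12|a2|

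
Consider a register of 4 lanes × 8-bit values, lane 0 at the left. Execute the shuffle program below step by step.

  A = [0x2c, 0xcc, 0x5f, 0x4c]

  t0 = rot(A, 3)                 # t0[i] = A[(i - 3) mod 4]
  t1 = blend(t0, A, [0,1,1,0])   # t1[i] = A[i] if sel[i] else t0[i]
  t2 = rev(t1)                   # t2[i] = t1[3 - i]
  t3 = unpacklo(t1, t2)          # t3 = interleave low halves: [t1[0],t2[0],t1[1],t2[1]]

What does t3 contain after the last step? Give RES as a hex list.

RES = [0xcc, 0x2c, 0xcc, 0x5f]

t0 = [0xcc, 0x5f, 0x4c, 0x2c]
t1 = [0xcc, 0xcc, 0x5f, 0x2c]
t2 = [0x2c, 0x5f, 0xcc, 0xcc]
t3 = [0xcc, 0x2c, 0xcc, 0x5f]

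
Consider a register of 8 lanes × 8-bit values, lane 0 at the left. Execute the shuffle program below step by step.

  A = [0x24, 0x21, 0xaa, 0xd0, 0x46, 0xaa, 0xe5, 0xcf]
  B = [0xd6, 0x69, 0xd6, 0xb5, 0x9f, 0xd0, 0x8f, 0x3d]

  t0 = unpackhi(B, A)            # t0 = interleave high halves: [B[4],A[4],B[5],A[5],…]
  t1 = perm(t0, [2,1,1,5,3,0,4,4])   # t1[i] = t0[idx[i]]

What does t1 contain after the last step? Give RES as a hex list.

  t0: 9f 46 d0 aa 8f e5 3d cf
  t1: d0 46 46 e5 aa 9f 8f 8f

RES = [0xd0, 0x46, 0x46, 0xe5, 0xaa, 0x9f, 0x8f, 0x8f]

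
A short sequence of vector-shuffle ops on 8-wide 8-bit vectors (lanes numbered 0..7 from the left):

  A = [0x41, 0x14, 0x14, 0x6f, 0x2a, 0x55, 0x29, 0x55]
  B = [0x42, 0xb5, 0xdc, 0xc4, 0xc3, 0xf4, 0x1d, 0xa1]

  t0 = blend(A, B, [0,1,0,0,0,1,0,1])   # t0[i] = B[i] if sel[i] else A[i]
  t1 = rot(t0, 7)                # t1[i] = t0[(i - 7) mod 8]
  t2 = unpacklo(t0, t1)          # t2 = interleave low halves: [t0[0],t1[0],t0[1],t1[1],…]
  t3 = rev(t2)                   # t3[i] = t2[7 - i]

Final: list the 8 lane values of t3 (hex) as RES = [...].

RES = [ 0x2a  0x6f  0x6f  0x14  0x14  0xb5  0xb5  0x41 ]

t0 = [0x41, 0xb5, 0x14, 0x6f, 0x2a, 0xf4, 0x29, 0xa1]
t1 = [0xb5, 0x14, 0x6f, 0x2a, 0xf4, 0x29, 0xa1, 0x41]
t2 = [0x41, 0xb5, 0xb5, 0x14, 0x14, 0x6f, 0x6f, 0x2a]
t3 = [0x2a, 0x6f, 0x6f, 0x14, 0x14, 0xb5, 0xb5, 0x41]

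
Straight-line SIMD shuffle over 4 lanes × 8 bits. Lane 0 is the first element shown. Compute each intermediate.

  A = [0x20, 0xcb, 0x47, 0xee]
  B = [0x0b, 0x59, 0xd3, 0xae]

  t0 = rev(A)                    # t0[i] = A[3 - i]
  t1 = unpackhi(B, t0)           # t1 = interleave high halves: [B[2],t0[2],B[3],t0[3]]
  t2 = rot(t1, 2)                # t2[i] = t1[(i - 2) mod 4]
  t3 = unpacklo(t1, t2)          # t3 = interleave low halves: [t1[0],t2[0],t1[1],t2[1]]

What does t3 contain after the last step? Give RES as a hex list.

RES = [ 0xd3  0xae  0xcb  0x20 ]

→ t0 |ee|47|cb|20|
→ t1 |d3|cb|ae|20|
→ t2 |ae|20|d3|cb|
→ t3 |d3|ae|cb|20|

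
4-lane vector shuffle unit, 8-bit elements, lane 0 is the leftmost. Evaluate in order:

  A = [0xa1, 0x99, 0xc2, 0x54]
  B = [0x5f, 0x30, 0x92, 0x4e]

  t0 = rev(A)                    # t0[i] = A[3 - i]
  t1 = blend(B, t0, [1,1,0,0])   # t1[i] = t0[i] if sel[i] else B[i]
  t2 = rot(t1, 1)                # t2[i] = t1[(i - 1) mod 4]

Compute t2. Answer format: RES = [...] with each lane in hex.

RES = [0x4e, 0x54, 0xc2, 0x92]

  t0: 54 c2 99 a1
  t1: 54 c2 92 4e
  t2: 4e 54 c2 92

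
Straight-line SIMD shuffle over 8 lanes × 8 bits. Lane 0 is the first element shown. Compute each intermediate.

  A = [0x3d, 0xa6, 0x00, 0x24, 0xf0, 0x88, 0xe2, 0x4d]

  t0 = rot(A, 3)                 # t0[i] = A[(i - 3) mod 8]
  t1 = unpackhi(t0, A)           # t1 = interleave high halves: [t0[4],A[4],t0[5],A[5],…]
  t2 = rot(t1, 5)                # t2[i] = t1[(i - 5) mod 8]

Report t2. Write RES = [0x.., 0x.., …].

RES = [ 0x88  0x24  0xe2  0xf0  0x4d  0xa6  0xf0  0x00 ]

  t0: 88 e2 4d 3d a6 00 24 f0
  t1: a6 f0 00 88 24 e2 f0 4d
  t2: 88 24 e2 f0 4d a6 f0 00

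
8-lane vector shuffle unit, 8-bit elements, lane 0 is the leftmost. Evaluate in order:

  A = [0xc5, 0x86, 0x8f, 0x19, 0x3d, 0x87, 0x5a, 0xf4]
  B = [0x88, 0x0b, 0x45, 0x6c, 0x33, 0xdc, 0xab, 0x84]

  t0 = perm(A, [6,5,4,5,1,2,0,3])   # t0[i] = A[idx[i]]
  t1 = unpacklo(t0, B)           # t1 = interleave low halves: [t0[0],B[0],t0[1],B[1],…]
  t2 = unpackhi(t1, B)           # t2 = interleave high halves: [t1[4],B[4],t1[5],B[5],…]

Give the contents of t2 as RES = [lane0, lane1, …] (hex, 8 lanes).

RES = [0x3d, 0x33, 0x45, 0xdc, 0x87, 0xab, 0x6c, 0x84]

→ t0 |5a|87|3d|87|86|8f|c5|19|
→ t1 |5a|88|87|0b|3d|45|87|6c|
→ t2 |3d|33|45|dc|87|ab|6c|84|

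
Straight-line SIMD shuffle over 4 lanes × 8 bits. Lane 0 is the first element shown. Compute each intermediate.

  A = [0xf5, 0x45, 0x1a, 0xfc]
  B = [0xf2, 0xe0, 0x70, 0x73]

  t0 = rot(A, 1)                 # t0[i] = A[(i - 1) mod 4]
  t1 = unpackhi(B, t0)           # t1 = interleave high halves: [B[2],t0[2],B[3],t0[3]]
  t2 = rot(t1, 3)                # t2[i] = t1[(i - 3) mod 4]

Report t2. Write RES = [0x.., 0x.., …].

t0 = [0xfc, 0xf5, 0x45, 0x1a]
t1 = [0x70, 0x45, 0x73, 0x1a]
t2 = [0x45, 0x73, 0x1a, 0x70]

RES = [ 0x45  0x73  0x1a  0x70 ]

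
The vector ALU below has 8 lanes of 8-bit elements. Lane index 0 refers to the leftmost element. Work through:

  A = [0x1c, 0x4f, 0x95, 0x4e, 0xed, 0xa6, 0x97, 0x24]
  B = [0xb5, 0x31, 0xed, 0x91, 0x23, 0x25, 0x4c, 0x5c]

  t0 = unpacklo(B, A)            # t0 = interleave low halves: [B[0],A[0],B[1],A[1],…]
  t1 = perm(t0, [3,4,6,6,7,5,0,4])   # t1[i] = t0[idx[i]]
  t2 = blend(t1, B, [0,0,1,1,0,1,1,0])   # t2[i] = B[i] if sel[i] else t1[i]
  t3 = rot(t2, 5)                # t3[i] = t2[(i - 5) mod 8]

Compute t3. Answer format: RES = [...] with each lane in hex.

RES = [0x91, 0x4e, 0x25, 0x4c, 0xed, 0x4f, 0xed, 0xed]

  t0: b5 1c 31 4f ed 95 91 4e
  t1: 4f ed 91 91 4e 95 b5 ed
  t2: 4f ed ed 91 4e 25 4c ed
  t3: 91 4e 25 4c ed 4f ed ed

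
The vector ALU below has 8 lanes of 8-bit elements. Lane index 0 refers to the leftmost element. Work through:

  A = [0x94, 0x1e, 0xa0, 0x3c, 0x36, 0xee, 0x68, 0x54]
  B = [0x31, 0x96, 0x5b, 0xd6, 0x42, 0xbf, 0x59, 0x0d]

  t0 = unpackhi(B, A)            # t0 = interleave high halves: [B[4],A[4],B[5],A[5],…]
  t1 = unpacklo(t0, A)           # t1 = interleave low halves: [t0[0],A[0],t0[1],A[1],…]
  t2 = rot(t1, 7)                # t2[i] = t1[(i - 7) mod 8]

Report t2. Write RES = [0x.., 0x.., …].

RES = [ 0x94  0x36  0x1e  0xbf  0xa0  0xee  0x3c  0x42 ]

→ t0 |42|36|bf|ee|59|68|0d|54|
→ t1 |42|94|36|1e|bf|a0|ee|3c|
→ t2 |94|36|1e|bf|a0|ee|3c|42|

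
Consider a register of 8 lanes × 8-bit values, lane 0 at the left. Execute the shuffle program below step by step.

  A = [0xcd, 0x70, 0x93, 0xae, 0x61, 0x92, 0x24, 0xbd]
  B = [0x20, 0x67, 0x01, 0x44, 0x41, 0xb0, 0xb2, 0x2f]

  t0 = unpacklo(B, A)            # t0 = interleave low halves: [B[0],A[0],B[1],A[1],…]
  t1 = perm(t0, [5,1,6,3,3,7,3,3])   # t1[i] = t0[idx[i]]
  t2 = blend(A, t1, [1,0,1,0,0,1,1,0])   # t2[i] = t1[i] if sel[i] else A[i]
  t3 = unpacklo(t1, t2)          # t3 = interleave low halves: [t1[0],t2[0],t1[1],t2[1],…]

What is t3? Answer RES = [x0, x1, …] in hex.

  t0: 20 cd 67 70 01 93 44 ae
  t1: 93 cd 44 70 70 ae 70 70
  t2: 93 70 44 ae 61 ae 70 bd
  t3: 93 93 cd 70 44 44 70 ae

RES = [0x93, 0x93, 0xcd, 0x70, 0x44, 0x44, 0x70, 0xae]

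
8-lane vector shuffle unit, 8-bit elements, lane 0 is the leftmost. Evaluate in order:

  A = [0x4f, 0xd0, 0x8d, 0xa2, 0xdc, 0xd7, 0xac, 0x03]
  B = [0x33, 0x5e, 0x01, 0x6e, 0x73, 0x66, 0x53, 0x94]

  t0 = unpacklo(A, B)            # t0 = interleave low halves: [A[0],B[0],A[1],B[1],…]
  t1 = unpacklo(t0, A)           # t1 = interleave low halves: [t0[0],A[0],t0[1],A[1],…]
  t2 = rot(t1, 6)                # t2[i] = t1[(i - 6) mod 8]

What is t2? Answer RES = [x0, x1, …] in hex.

RES = [ 0x33  0xd0  0xd0  0x8d  0x5e  0xa2  0x4f  0x4f ]

→ t0 |4f|33|d0|5e|8d|01|a2|6e|
→ t1 |4f|4f|33|d0|d0|8d|5e|a2|
→ t2 |33|d0|d0|8d|5e|a2|4f|4f|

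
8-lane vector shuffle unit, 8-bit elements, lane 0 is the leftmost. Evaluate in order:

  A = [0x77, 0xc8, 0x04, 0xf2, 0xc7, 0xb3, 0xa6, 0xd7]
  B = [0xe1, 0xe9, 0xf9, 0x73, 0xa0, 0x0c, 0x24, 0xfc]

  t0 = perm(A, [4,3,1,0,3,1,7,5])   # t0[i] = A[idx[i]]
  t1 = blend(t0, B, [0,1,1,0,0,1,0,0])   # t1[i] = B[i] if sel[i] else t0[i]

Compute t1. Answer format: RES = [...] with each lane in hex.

→ t0 |c7|f2|c8|77|f2|c8|d7|b3|
→ t1 |c7|e9|f9|77|f2|0c|d7|b3|

RES = [0xc7, 0xe9, 0xf9, 0x77, 0xf2, 0x0c, 0xd7, 0xb3]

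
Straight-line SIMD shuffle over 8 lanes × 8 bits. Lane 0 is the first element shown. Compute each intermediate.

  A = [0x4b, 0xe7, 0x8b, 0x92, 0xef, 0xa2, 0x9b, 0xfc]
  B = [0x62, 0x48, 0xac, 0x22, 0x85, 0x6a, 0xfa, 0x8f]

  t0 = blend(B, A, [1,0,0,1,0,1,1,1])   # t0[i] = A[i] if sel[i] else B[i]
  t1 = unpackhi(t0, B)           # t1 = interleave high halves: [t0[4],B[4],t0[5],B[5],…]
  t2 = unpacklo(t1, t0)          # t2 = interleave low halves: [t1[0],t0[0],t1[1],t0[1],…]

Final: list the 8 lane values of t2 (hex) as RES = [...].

t0 = [0x4b, 0x48, 0xac, 0x92, 0x85, 0xa2, 0x9b, 0xfc]
t1 = [0x85, 0x85, 0xa2, 0x6a, 0x9b, 0xfa, 0xfc, 0x8f]
t2 = [0x85, 0x4b, 0x85, 0x48, 0xa2, 0xac, 0x6a, 0x92]

RES = [ 0x85  0x4b  0x85  0x48  0xa2  0xac  0x6a  0x92 ]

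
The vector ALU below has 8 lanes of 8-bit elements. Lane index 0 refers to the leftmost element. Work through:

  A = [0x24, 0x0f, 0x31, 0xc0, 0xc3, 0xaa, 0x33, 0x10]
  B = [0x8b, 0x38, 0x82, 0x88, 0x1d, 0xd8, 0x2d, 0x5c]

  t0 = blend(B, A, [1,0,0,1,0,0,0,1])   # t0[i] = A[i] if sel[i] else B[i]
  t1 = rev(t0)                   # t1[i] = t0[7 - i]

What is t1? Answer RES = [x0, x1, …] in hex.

t0 = [0x24, 0x38, 0x82, 0xc0, 0x1d, 0xd8, 0x2d, 0x10]
t1 = [0x10, 0x2d, 0xd8, 0x1d, 0xc0, 0x82, 0x38, 0x24]

RES = [0x10, 0x2d, 0xd8, 0x1d, 0xc0, 0x82, 0x38, 0x24]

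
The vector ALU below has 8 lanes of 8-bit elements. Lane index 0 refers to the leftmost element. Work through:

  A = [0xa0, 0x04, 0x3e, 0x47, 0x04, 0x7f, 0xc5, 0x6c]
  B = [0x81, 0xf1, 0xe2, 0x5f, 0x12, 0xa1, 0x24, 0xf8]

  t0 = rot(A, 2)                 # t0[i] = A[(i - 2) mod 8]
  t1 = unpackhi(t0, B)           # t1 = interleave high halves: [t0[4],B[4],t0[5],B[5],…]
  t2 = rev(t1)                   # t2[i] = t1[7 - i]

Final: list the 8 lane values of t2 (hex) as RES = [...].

→ t0 |c5|6c|a0|04|3e|47|04|7f|
→ t1 |3e|12|47|a1|04|24|7f|f8|
→ t2 |f8|7f|24|04|a1|47|12|3e|

RES = [ 0xf8  0x7f  0x24  0x04  0xa1  0x47  0x12  0x3e ]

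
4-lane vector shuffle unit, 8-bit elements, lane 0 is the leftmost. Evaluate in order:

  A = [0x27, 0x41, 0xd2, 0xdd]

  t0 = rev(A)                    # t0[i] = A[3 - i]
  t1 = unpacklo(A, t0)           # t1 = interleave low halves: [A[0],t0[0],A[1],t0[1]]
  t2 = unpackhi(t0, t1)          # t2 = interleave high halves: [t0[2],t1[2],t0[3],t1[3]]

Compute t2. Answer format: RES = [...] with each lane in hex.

RES = [ 0x41  0x41  0x27  0xd2 ]

t0 = [0xdd, 0xd2, 0x41, 0x27]
t1 = [0x27, 0xdd, 0x41, 0xd2]
t2 = [0x41, 0x41, 0x27, 0xd2]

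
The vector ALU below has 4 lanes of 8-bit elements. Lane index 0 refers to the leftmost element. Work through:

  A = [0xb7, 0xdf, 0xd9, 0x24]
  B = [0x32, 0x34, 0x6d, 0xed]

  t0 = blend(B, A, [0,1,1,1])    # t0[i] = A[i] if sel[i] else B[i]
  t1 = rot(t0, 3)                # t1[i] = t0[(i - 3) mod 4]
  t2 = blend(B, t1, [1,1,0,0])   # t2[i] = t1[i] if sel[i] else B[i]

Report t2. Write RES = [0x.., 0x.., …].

RES = [ 0xdf  0xd9  0x6d  0xed ]

→ t0 |32|df|d9|24|
→ t1 |df|d9|24|32|
→ t2 |df|d9|6d|ed|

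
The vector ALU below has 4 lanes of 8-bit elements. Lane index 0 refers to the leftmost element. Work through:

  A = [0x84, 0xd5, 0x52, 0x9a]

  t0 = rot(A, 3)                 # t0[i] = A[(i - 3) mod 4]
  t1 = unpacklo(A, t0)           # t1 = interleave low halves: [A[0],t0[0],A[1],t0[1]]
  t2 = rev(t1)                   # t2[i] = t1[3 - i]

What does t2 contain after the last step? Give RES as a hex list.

RES = [0x52, 0xd5, 0xd5, 0x84]

  t0: d5 52 9a 84
  t1: 84 d5 d5 52
  t2: 52 d5 d5 84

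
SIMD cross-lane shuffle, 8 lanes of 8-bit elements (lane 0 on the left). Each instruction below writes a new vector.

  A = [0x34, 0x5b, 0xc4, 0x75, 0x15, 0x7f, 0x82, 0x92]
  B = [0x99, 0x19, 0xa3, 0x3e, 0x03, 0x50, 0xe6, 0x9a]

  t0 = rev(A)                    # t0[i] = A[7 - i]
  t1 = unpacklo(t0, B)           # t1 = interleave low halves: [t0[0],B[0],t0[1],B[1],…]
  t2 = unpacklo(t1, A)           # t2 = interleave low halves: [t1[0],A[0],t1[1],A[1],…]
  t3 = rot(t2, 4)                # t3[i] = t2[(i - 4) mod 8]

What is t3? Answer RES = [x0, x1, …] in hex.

  t0: 92 82 7f 15 75 c4 5b 34
  t1: 92 99 82 19 7f a3 15 3e
  t2: 92 34 99 5b 82 c4 19 75
  t3: 82 c4 19 75 92 34 99 5b

RES = [0x82, 0xc4, 0x19, 0x75, 0x92, 0x34, 0x99, 0x5b]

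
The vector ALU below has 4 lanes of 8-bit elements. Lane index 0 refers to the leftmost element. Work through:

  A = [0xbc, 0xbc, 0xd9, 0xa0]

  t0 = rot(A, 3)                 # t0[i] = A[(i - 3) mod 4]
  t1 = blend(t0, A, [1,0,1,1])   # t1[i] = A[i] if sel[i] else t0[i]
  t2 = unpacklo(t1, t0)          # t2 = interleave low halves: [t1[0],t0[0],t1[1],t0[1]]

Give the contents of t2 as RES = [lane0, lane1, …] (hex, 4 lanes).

  t0: bc d9 a0 bc
  t1: bc d9 d9 a0
  t2: bc bc d9 d9

RES = [ 0xbc  0xbc  0xd9  0xd9 ]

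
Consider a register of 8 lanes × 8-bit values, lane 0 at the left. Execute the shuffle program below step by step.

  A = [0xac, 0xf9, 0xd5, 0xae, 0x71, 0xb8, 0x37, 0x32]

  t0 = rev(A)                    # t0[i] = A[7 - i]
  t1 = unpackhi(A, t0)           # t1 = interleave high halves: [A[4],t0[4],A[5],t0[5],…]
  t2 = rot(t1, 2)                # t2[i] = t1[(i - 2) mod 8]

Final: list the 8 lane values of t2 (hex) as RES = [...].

RES = [0x32, 0xac, 0x71, 0xae, 0xb8, 0xd5, 0x37, 0xf9]

  t0: 32 37 b8 71 ae d5 f9 ac
  t1: 71 ae b8 d5 37 f9 32 ac
  t2: 32 ac 71 ae b8 d5 37 f9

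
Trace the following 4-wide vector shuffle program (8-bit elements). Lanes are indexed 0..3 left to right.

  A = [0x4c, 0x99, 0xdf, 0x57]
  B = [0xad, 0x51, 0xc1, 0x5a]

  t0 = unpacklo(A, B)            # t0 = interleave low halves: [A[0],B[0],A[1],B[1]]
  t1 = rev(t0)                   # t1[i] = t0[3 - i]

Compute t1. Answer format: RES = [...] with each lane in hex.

t0 = [0x4c, 0xad, 0x99, 0x51]
t1 = [0x51, 0x99, 0xad, 0x4c]

RES = [ 0x51  0x99  0xad  0x4c ]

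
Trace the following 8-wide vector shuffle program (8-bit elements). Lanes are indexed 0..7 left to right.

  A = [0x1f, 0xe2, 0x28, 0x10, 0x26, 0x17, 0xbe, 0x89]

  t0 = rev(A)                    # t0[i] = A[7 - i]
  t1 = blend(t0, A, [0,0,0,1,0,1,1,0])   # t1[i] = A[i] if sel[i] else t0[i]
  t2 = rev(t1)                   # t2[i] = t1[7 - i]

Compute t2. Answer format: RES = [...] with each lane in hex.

→ t0 |89|be|17|26|10|28|e2|1f|
→ t1 |89|be|17|10|10|17|be|1f|
→ t2 |1f|be|17|10|10|17|be|89|

RES = [ 0x1f  0xbe  0x17  0x10  0x10  0x17  0xbe  0x89 ]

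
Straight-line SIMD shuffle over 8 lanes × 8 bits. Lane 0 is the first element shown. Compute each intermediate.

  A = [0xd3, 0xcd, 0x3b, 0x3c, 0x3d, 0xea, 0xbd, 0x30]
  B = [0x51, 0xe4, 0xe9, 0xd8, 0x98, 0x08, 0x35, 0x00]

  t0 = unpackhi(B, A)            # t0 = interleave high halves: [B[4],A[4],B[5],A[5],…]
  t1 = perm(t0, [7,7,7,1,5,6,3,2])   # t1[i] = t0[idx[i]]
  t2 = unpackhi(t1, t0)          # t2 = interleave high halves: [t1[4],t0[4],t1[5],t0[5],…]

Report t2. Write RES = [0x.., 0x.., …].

→ t0 |98|3d|08|ea|35|bd|00|30|
→ t1 |30|30|30|3d|bd|00|ea|08|
→ t2 |bd|35|00|bd|ea|00|08|30|

RES = [ 0xbd  0x35  0x00  0xbd  0xea  0x00  0x08  0x30 ]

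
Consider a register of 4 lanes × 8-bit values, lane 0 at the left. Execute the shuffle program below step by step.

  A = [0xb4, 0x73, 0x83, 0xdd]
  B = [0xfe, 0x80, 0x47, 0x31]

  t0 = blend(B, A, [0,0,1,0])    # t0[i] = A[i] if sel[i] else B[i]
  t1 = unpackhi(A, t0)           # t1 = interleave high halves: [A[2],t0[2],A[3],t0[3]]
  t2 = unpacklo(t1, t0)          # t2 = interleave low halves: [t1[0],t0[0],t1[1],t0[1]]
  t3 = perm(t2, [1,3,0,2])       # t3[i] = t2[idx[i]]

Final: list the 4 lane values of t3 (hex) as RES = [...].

RES = [0xfe, 0x80, 0x83, 0x83]

t0 = [0xfe, 0x80, 0x83, 0x31]
t1 = [0x83, 0x83, 0xdd, 0x31]
t2 = [0x83, 0xfe, 0x83, 0x80]
t3 = [0xfe, 0x80, 0x83, 0x83]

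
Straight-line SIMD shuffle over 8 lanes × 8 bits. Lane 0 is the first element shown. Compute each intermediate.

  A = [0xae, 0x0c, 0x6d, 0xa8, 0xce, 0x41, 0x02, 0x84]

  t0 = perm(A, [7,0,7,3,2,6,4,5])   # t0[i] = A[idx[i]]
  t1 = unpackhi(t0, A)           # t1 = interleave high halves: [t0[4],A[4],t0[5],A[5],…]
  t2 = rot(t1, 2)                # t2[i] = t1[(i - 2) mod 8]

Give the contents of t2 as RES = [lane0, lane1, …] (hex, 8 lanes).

RES = [0x41, 0x84, 0x6d, 0xce, 0x02, 0x41, 0xce, 0x02]

→ t0 |84|ae|84|a8|6d|02|ce|41|
→ t1 |6d|ce|02|41|ce|02|41|84|
→ t2 |41|84|6d|ce|02|41|ce|02|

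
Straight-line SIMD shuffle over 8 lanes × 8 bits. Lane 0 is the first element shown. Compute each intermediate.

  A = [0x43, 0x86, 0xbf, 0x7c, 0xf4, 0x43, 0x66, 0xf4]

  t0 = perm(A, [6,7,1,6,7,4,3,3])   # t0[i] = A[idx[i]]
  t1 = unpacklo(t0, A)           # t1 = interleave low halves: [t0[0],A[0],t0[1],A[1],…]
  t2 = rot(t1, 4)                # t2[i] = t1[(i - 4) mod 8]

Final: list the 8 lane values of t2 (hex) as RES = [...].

  t0: 66 f4 86 66 f4 f4 7c 7c
  t1: 66 43 f4 86 86 bf 66 7c
  t2: 86 bf 66 7c 66 43 f4 86

RES = [0x86, 0xbf, 0x66, 0x7c, 0x66, 0x43, 0xf4, 0x86]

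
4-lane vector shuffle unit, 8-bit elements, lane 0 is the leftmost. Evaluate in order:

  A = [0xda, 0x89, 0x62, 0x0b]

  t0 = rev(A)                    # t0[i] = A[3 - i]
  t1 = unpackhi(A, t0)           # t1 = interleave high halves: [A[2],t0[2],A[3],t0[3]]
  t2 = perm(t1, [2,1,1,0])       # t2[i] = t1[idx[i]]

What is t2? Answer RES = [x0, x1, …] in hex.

RES = [ 0x0b  0x89  0x89  0x62 ]

→ t0 |0b|62|89|da|
→ t1 |62|89|0b|da|
→ t2 |0b|89|89|62|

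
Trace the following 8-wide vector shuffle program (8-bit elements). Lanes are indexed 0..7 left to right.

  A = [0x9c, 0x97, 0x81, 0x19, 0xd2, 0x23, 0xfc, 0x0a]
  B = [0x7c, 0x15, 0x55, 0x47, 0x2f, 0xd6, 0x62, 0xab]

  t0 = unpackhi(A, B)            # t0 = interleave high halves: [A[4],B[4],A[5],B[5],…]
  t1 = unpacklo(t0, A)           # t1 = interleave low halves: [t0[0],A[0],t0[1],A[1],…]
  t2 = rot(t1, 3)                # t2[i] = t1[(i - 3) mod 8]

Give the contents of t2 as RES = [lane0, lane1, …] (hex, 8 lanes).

  t0: d2 2f 23 d6 fc 62 0a ab
  t1: d2 9c 2f 97 23 81 d6 19
  t2: 81 d6 19 d2 9c 2f 97 23

RES = [0x81, 0xd6, 0x19, 0xd2, 0x9c, 0x2f, 0x97, 0x23]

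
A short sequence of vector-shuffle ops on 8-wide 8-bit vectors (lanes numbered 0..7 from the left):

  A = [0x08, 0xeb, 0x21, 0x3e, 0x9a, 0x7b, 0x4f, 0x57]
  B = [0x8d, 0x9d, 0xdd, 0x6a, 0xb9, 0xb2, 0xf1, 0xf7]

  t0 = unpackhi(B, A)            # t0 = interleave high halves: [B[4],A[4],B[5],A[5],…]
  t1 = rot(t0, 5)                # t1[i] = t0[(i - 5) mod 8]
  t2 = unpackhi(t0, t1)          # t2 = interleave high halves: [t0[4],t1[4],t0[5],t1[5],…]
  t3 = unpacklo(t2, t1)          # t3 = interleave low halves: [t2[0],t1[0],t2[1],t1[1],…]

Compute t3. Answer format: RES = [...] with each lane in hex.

  t0: b9 9a b2 7b f1 4f f7 57
  t1: 7b f1 4f f7 57 b9 9a b2
  t2: f1 57 4f b9 f7 9a 57 b2
  t3: f1 7b 57 f1 4f 4f b9 f7

RES = [ 0xf1  0x7b  0x57  0xf1  0x4f  0x4f  0xb9  0xf7 ]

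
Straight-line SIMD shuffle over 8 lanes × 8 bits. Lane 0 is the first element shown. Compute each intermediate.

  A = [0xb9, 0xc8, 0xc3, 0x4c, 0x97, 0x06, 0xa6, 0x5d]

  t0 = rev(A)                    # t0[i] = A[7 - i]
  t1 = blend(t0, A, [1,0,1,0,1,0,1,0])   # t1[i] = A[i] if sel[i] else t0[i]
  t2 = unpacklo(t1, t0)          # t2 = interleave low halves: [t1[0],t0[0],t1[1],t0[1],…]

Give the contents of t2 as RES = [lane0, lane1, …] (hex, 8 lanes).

RES = [0xb9, 0x5d, 0xa6, 0xa6, 0xc3, 0x06, 0x97, 0x97]

t0 = [0x5d, 0xa6, 0x06, 0x97, 0x4c, 0xc3, 0xc8, 0xb9]
t1 = [0xb9, 0xa6, 0xc3, 0x97, 0x97, 0xc3, 0xa6, 0xb9]
t2 = [0xb9, 0x5d, 0xa6, 0xa6, 0xc3, 0x06, 0x97, 0x97]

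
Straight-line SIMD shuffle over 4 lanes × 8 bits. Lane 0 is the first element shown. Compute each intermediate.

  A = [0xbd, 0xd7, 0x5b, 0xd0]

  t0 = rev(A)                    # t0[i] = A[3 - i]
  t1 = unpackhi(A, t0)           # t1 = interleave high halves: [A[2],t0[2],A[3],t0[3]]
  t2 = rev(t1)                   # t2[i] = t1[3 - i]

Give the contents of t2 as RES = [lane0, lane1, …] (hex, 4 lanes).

→ t0 |d0|5b|d7|bd|
→ t1 |5b|d7|d0|bd|
→ t2 |bd|d0|d7|5b|

RES = [ 0xbd  0xd0  0xd7  0x5b ]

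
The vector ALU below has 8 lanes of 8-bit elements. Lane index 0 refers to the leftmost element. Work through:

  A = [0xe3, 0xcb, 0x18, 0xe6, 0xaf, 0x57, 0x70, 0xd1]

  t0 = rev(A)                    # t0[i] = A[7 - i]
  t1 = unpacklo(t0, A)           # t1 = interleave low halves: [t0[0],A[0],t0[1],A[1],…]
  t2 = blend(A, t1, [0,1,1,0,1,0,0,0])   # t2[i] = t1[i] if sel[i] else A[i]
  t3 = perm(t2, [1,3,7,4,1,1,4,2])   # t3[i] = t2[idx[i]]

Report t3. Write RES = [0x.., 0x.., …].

RES = [ 0xe3  0xe6  0xd1  0x57  0xe3  0xe3  0x57  0x70 ]

t0 = [0xd1, 0x70, 0x57, 0xaf, 0xe6, 0x18, 0xcb, 0xe3]
t1 = [0xd1, 0xe3, 0x70, 0xcb, 0x57, 0x18, 0xaf, 0xe6]
t2 = [0xe3, 0xe3, 0x70, 0xe6, 0x57, 0x57, 0x70, 0xd1]
t3 = [0xe3, 0xe6, 0xd1, 0x57, 0xe3, 0xe3, 0x57, 0x70]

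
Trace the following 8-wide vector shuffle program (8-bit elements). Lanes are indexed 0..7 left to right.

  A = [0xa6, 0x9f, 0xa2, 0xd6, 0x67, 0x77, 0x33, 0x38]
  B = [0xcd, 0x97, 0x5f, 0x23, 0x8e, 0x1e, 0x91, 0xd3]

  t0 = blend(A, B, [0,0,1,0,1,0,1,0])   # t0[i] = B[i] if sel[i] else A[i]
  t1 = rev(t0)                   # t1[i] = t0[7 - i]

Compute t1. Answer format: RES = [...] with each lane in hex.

t0 = [0xa6, 0x9f, 0x5f, 0xd6, 0x8e, 0x77, 0x91, 0x38]
t1 = [0x38, 0x91, 0x77, 0x8e, 0xd6, 0x5f, 0x9f, 0xa6]

RES = [ 0x38  0x91  0x77  0x8e  0xd6  0x5f  0x9f  0xa6 ]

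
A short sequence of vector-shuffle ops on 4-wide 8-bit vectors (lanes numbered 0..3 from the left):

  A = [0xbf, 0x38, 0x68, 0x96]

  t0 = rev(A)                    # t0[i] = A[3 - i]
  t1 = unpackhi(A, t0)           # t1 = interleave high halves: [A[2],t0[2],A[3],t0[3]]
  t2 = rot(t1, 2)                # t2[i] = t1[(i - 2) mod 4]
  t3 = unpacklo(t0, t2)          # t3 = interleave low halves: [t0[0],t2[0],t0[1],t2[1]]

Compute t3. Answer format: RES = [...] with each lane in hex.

RES = [0x96, 0x96, 0x68, 0xbf]

t0 = [0x96, 0x68, 0x38, 0xbf]
t1 = [0x68, 0x38, 0x96, 0xbf]
t2 = [0x96, 0xbf, 0x68, 0x38]
t3 = [0x96, 0x96, 0x68, 0xbf]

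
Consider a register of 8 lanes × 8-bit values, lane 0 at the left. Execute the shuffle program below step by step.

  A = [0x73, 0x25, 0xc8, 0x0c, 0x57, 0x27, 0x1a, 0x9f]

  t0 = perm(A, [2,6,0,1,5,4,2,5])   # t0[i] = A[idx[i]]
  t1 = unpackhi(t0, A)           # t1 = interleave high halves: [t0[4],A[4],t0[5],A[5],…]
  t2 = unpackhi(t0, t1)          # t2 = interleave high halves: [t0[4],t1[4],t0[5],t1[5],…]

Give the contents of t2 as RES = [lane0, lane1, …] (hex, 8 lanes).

  t0: c8 1a 73 25 27 57 c8 27
  t1: 27 57 57 27 c8 1a 27 9f
  t2: 27 c8 57 1a c8 27 27 9f

RES = [0x27, 0xc8, 0x57, 0x1a, 0xc8, 0x27, 0x27, 0x9f]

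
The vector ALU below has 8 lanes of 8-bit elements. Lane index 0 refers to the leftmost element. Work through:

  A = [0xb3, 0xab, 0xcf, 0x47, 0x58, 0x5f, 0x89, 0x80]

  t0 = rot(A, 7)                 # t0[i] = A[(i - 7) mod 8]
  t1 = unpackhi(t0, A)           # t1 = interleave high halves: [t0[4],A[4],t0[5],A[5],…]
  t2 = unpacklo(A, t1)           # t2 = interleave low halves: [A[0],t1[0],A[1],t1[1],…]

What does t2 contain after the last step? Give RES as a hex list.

→ t0 |ab|cf|47|58|5f|89|80|b3|
→ t1 |5f|58|89|5f|80|89|b3|80|
→ t2 |b3|5f|ab|58|cf|89|47|5f|

RES = [ 0xb3  0x5f  0xab  0x58  0xcf  0x89  0x47  0x5f ]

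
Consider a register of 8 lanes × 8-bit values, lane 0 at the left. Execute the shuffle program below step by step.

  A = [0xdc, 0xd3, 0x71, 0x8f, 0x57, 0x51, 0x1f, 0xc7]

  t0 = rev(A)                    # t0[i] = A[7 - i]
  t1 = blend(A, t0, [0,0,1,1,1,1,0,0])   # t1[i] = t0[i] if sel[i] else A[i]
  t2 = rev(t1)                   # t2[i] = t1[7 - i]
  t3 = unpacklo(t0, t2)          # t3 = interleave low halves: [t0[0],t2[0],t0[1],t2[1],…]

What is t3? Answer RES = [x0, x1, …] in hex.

  t0: c7 1f 51 57 8f 71 d3 dc
  t1: dc d3 51 57 8f 71 1f c7
  t2: c7 1f 71 8f 57 51 d3 dc
  t3: c7 c7 1f 1f 51 71 57 8f

RES = [ 0xc7  0xc7  0x1f  0x1f  0x51  0x71  0x57  0x8f ]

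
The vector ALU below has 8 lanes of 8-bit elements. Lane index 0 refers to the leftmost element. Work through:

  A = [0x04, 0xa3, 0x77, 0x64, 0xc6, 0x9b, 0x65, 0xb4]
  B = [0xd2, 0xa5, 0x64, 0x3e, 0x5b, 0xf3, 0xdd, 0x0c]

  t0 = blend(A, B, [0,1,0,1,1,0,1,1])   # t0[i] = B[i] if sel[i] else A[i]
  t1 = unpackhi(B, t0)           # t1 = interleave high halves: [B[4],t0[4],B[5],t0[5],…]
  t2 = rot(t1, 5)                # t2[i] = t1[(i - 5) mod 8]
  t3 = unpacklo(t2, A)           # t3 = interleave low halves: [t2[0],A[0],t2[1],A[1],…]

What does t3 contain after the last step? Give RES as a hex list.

→ t0 |04|a5|77|3e|5b|9b|dd|0c|
→ t1 |5b|5b|f3|9b|dd|dd|0c|0c|
→ t2 |9b|dd|dd|0c|0c|5b|5b|f3|
→ t3 |9b|04|dd|a3|dd|77|0c|64|

RES = [ 0x9b  0x04  0xdd  0xa3  0xdd  0x77  0x0c  0x64 ]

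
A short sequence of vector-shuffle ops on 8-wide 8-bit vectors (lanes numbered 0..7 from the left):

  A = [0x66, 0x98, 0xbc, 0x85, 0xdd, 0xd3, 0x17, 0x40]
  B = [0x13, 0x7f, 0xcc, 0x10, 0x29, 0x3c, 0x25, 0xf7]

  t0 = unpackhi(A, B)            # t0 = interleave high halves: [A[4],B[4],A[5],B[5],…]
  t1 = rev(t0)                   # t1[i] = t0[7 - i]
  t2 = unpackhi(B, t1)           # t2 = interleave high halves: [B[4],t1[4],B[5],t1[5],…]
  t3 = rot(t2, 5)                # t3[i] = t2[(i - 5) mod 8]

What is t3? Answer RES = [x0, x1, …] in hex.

RES = [ 0xd3  0x25  0x29  0xf7  0xdd  0x29  0x3c  0x3c ]

  t0: dd 29 d3 3c 17 25 40 f7
  t1: f7 40 25 17 3c d3 29 dd
  t2: 29 3c 3c d3 25 29 f7 dd
  t3: d3 25 29 f7 dd 29 3c 3c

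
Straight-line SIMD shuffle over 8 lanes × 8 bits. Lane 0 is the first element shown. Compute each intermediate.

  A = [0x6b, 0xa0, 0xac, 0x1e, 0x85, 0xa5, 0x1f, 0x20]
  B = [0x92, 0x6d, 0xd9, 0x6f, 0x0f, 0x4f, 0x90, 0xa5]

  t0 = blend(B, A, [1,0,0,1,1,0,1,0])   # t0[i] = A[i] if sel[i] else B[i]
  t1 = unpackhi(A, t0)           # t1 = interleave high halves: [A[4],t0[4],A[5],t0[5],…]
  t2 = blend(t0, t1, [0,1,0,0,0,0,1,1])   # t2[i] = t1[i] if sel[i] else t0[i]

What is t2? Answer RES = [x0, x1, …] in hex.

t0 = [0x6b, 0x6d, 0xd9, 0x1e, 0x85, 0x4f, 0x1f, 0xa5]
t1 = [0x85, 0x85, 0xa5, 0x4f, 0x1f, 0x1f, 0x20, 0xa5]
t2 = [0x6b, 0x85, 0xd9, 0x1e, 0x85, 0x4f, 0x20, 0xa5]

RES = [0x6b, 0x85, 0xd9, 0x1e, 0x85, 0x4f, 0x20, 0xa5]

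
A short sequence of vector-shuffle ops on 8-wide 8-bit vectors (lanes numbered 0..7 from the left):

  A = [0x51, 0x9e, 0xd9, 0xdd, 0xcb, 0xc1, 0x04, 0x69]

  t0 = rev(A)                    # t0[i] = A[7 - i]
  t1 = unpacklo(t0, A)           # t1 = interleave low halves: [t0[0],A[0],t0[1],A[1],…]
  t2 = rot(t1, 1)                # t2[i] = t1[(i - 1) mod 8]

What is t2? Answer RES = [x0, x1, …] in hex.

RES = [0xdd, 0x69, 0x51, 0x04, 0x9e, 0xc1, 0xd9, 0xcb]

→ t0 |69|04|c1|cb|dd|d9|9e|51|
→ t1 |69|51|04|9e|c1|d9|cb|dd|
→ t2 |dd|69|51|04|9e|c1|d9|cb|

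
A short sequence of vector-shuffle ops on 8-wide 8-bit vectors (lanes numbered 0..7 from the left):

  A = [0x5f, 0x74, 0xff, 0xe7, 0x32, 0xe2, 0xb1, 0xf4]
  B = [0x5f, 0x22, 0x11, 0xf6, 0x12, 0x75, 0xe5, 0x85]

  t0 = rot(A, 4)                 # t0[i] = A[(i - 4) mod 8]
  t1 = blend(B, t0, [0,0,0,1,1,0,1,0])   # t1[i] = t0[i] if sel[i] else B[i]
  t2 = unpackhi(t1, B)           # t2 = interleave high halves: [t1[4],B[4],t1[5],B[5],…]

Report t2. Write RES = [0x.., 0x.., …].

  t0: 32 e2 b1 f4 5f 74 ff e7
  t1: 5f 22 11 f4 5f 75 ff 85
  t2: 5f 12 75 75 ff e5 85 85

RES = [ 0x5f  0x12  0x75  0x75  0xff  0xe5  0x85  0x85 ]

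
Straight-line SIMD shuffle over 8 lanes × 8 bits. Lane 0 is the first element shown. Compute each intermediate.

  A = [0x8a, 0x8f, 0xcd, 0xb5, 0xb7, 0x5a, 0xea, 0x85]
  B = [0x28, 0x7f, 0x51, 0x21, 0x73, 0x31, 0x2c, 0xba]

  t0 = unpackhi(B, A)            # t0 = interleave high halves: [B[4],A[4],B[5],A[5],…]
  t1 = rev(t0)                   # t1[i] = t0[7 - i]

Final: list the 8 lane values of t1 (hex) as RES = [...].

→ t0 |73|b7|31|5a|2c|ea|ba|85|
→ t1 |85|ba|ea|2c|5a|31|b7|73|

RES = [0x85, 0xba, 0xea, 0x2c, 0x5a, 0x31, 0xb7, 0x73]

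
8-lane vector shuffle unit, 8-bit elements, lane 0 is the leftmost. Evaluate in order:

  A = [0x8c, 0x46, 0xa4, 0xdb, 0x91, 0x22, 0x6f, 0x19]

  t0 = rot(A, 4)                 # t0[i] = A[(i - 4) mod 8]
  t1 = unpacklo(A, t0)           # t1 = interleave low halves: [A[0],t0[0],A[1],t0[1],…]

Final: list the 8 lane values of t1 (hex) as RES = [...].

RES = [ 0x8c  0x91  0x46  0x22  0xa4  0x6f  0xdb  0x19 ]

t0 = [0x91, 0x22, 0x6f, 0x19, 0x8c, 0x46, 0xa4, 0xdb]
t1 = [0x8c, 0x91, 0x46, 0x22, 0xa4, 0x6f, 0xdb, 0x19]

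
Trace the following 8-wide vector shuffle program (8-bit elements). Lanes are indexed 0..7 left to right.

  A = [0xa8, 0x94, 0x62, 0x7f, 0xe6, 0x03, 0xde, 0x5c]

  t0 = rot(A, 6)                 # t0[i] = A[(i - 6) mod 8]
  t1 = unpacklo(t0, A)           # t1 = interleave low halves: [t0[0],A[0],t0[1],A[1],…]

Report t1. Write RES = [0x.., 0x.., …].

→ t0 |62|7f|e6|03|de|5c|a8|94|
→ t1 |62|a8|7f|94|e6|62|03|7f|

RES = [ 0x62  0xa8  0x7f  0x94  0xe6  0x62  0x03  0x7f ]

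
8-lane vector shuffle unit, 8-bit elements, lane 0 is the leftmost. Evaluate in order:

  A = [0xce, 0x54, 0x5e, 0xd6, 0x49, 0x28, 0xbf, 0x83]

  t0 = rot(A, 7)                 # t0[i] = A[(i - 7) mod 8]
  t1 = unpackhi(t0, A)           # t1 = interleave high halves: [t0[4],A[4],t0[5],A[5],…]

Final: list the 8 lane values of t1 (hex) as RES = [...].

t0 = [0x54, 0x5e, 0xd6, 0x49, 0x28, 0xbf, 0x83, 0xce]
t1 = [0x28, 0x49, 0xbf, 0x28, 0x83, 0xbf, 0xce, 0x83]

RES = [0x28, 0x49, 0xbf, 0x28, 0x83, 0xbf, 0xce, 0x83]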